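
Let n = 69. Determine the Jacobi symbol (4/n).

Pull out 2^2: since 69 ≡ 5 (mod 8), (2/69) = -1, so (2/69)^2 = +1.
Reached (1/69) = 1. Collecting the sign flips along the way, the symbol is +1.

1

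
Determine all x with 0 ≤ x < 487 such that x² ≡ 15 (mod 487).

Since 487 ≡ 3 (mod 4), a square root of 15 is 15^((487+1)/4) = 15^122 mod 487.
Repeated squaring: 15^2≡225, 15^4≡464, 15^8≡42, 15^16≡303, 15^32≡253, 15^64≡212 (mod 487).
15^122 = 15^(64+32+16+8+2) ≡ 263 (mod 487).
Check: 263² = 69169 ≡ 15 (mod 487). The two roots are 224 and 263.

224, 263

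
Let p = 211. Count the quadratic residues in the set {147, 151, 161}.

2

(147/211) = -1 → non-residue.
(151/211) = +1 → QR.
(161/211) = +1 → QR.
Total quadratic residues among the 3: 2.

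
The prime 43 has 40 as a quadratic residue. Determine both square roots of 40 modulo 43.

13, 30

Since 43 ≡ 3 (mod 4), a square root of 40 is 40^((43+1)/4) = 40^11 mod 43.
Repeated squaring: 40^2≡9, 40^4≡38, 40^8≡25 (mod 43).
40^11 = 40^(8+2+1) ≡ 13 (mod 43).
Check: 13² = 169 ≡ 40 (mod 43). The two roots are 13 and 30.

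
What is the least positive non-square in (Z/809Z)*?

(2/809) = +1, so 2 is a residue.
(3/809) = −1, so 3 is the smallest positive non-residue mod 809.

3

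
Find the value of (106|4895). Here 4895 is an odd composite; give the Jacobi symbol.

Pull out 2: since 4895 ≡ 7 (mod 8), (2/4895) = +1.
Reciprocity: 53 ≡ 1 and 4895 ≡ 3 (mod 4), so (53/4895) = +(4895/53).
Reduce top mod 53: now compute (19/53).
Reciprocity: 19 ≡ 3 and 53 ≡ 1 (mod 4), so (19/53) = +(53/19).
Reduce top mod 19: now compute (15/19).
Reciprocity: 15 ≡ 3 and 19 ≡ 3 (mod 4), so (15/19) = −(19/15).
Reduce top mod 15: now compute (4/15).
Pull out 2^2: since 15 ≡ 7 (mod 8), (2/15) = +1, so (2/15)^2 = +1.
Reached (1/15) = 1. Collecting the sign flips along the way, the symbol is -1.

-1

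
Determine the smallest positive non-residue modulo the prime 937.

(2/937) = +1, so 2 is a residue.
(3/937) = +1, so 3 is a residue.
(4/937) = +1, so 4 is a residue.
(5/937) = −1, so 5 is the smallest positive non-residue mod 937.

5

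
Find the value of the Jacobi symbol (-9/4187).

-1

First reduce: -9 ≡ 4178 (mod 4187).
Pull out 2: since 4187 ≡ 3 (mod 8), (2/4187) = -1.
Reciprocity: 2089 ≡ 1 and 4187 ≡ 3 (mod 4), so (2089/4187) = +(4187/2089).
Reduce top mod 2089: now compute (9/2089).
Reciprocity: 9 ≡ 1 and 2089 ≡ 1 (mod 4), so (9/2089) = +(2089/9).
Reduce top mod 9: now compute (1/9).
Reached (1/9) = 1. Collecting the sign flips along the way, the symbol is -1.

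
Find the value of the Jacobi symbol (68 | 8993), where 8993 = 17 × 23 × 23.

0

Pull out 2^2: since 8993 ≡ 1 (mod 8), (2/8993) = +1, so (2/8993)^2 = +1.
Reciprocity: 17 ≡ 1 and 8993 ≡ 1 (mod 4), so (17/8993) = +(8993/17).
Reduce top mod 17: now compute (0/17).
Top reduces to 0: gcd > 1, so the symbol is 0.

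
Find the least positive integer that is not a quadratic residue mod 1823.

(2/1823) = +1, so 2 is a residue.
(3/1823) = +1, so 3 is a residue.
(4/1823) = +1, so 4 is a residue.
(5/1823) = −1, so 5 is the smallest positive non-residue mod 1823.

5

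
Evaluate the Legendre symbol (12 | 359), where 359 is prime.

Pull out 2^2: since 359 ≡ 7 (mod 8), (2/359) = +1, so (2/359)^2 = +1.
Reciprocity: 3 ≡ 3 and 359 ≡ 3 (mod 4), so (3/359) = −(359/3).
Reduce top mod 3: now compute (2/3).
Pull out 2: since 3 ≡ 3 (mod 8), (2/3) = -1.
Reached (1/3) = 1. Collecting the sign flips along the way, the symbol is +1.

1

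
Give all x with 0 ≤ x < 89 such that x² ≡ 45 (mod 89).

89 ≡ 1 (mod 4), so we find a root by search.
Trying successive values, 32² = 1024 ≡ 45 (mod 89). The other root is 89 − 32 = 57.

32, 57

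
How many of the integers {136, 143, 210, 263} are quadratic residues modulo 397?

(136/397) = +1 → QR.
(143/397) = -1 → non-residue.
(210/397) = -1 → non-residue.
(263/397) = -1 → non-residue.
Total quadratic residues among the 4: 1.

1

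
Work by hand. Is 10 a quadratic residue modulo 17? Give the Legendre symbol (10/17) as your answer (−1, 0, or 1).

-1

Pull out 2: since 17 ≡ 1 (mod 8), (2/17) = +1.
Reciprocity: 5 ≡ 1 and 17 ≡ 1 (mod 4), so (5/17) = +(17/5).
Reduce top mod 5: now compute (2/5).
Pull out 2: since 5 ≡ 5 (mod 8), (2/5) = -1.
Reached (1/5) = 1. Collecting the sign flips along the way, the symbol is -1.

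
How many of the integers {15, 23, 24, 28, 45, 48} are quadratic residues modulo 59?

4

(15/59) = +1 → QR.
(23/59) = -1 → non-residue.
(24/59) = -1 → non-residue.
(28/59) = +1 → QR.
(45/59) = +1 → QR.
(48/59) = +1 → QR.
Total quadratic residues among the 6: 4.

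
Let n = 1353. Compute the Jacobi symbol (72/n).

0

Pull out 2^3: since 1353 ≡ 1 (mod 8), (2/1353) = +1, so (2/1353)^3 = +1.
Reciprocity: 9 ≡ 1 and 1353 ≡ 1 (mod 4), so (9/1353) = +(1353/9).
Reduce top mod 9: now compute (3/9).
Reciprocity: 3 ≡ 3 and 9 ≡ 1 (mod 4), so (3/9) = +(9/3).
Reduce top mod 3: now compute (0/3).
Top reduces to 0: gcd > 1, so the symbol is 0.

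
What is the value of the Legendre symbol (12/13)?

Euler's criterion: (12/13) ≡ 12^6 (mod 13).
12^2 ≡ 1 (mod 13)
12^4 ≡ 1 (mod 13)
12^6 = 12^(4+2) ≡ 1 (mod 13).
Result is 1, so (12/13) = 1.

1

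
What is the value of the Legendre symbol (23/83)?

Euler's criterion: (23/83) ≡ 23^41 (mod 83).
23^2 ≡ 31 (mod 83)
23^4 ≡ 48 (mod 83)
23^8 ≡ 63 (mod 83)
23^16 ≡ 68 (mod 83)
23^32 ≡ 59 (mod 83)
23^41 = 23^(32+8+1) ≡ 1 (mod 83).
Result is 1, so (23/83) = 1.

1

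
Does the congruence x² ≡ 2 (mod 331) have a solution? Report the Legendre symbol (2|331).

Euler's criterion: (2/331) ≡ 2^165 (mod 331).
2^2 ≡ 4 (mod 331)
2^4 ≡ 16 (mod 331)
2^8 ≡ 256 (mod 331)
2^16 ≡ 329 (mod 331)
2^32 ≡ 4 (mod 331)
2^64 ≡ 16 (mod 331)
2^128 ≡ 256 (mod 331)
2^165 = 2^(128+32+4+1) ≡ 330 (mod 331).
Result is 330 ≡ −1, so (2/331) = −1.

-1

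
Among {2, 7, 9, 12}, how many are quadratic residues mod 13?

2

(2/13) = -1 → non-residue.
(7/13) = -1 → non-residue.
(9/13) = +1 → QR.
(12/13) = +1 → QR.
Total quadratic residues among the 4: 2.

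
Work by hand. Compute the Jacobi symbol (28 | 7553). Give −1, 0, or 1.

0

Pull out 2^2: since 7553 ≡ 1 (mod 8), (2/7553) = +1, so (2/7553)^2 = +1.
Reciprocity: 7 ≡ 3 and 7553 ≡ 1 (mod 4), so (7/7553) = +(7553/7).
Reduce top mod 7: now compute (0/7).
Top reduces to 0: gcd > 1, so the symbol is 0.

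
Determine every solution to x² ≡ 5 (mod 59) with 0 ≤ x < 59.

8, 51

Since 59 ≡ 3 (mod 4), a square root of 5 is 5^((59+1)/4) = 5^15 mod 59.
Repeated squaring: 5^2≡25, 5^4≡35, 5^8≡45 (mod 59).
5^15 = 5^(8+4+2+1) ≡ 51 (mod 59).
Check: 51² = 2601 ≡ 5 (mod 59). The two roots are 8 and 51.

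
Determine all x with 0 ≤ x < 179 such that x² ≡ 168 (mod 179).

Since 179 ≡ 3 (mod 4), a square root of 168 is 168^((179+1)/4) = 168^45 mod 179.
Repeated squaring: 168^2≡121, 168^4≡142, 168^8≡116, 168^16≡31, 168^32≡66 (mod 179).
168^45 = 168^(32+8+4+1) ≡ 139 (mod 179).
Check: 139² = 19321 ≡ 168 (mod 179). The two roots are 40 and 139.

40, 139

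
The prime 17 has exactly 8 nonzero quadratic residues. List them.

1 2 4 8 9 13 15 16

Square k = 1,…,8 (k and 17−k give the same square):
1²=1, 2²=4, 3²=9, 4²=16, 5²≡8, 6²≡2, 7²≡15, 8²≡13 (mod 17).
So the quadratic residues mod 17 are {1, 2, 4, 8, 9, 13, 15, 16}.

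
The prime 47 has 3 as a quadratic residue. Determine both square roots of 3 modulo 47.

12, 35

Since 47 ≡ 3 (mod 4), a square root of 3 is 3^((47+1)/4) = 3^12 mod 47.
Repeated squaring: 3^2≡9, 3^4≡34, 3^8≡28 (mod 47).
3^12 = 3^(8+4) ≡ 12 (mod 47).
Check: 12² = 144 ≡ 3 (mod 47). The two roots are 12 and 35.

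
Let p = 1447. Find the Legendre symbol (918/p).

Pull out 2: since 1447 ≡ 7 (mod 8), (2/1447) = +1.
Reciprocity: 459 ≡ 3 and 1447 ≡ 3 (mod 4), so (459/1447) = −(1447/459).
Reduce top mod 459: now compute (70/459).
Pull out 2: since 459 ≡ 3 (mod 8), (2/459) = -1.
Reciprocity: 35 ≡ 3 and 459 ≡ 3 (mod 4), so (35/459) = −(459/35).
Reduce top mod 35: now compute (4/35).
Pull out 2^2: since 35 ≡ 3 (mod 8), (2/35) = -1, so (2/35)^2 = +1.
Reached (1/35) = 1. Collecting the sign flips along the way, the symbol is -1.

-1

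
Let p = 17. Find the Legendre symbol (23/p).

First reduce: 23 ≡ 6 (mod 17).
Pull out 2: since 17 ≡ 1 (mod 8), (2/17) = +1.
Reciprocity: 3 ≡ 3 and 17 ≡ 1 (mod 4), so (3/17) = +(17/3).
Reduce top mod 3: now compute (2/3).
Pull out 2: since 3 ≡ 3 (mod 8), (2/3) = -1.
Reached (1/3) = 1. Collecting the sign flips along the way, the symbol is -1.

-1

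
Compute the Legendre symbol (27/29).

-1

Euler's criterion: (27/29) ≡ 27^14 (mod 29).
27^2 ≡ 4 (mod 29)
27^4 ≡ 16 (mod 29)
27^8 ≡ 24 (mod 29)
27^14 = 27^(8+4+2) ≡ 28 (mod 29).
Result is 28 ≡ −1, so (27/29) = −1.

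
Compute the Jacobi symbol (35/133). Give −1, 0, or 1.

0

Reciprocity: 35 ≡ 3 and 133 ≡ 1 (mod 4), so (35/133) = +(133/35).
Reduce top mod 35: now compute (28/35).
Pull out 2^2: since 35 ≡ 3 (mod 8), (2/35) = -1, so (2/35)^2 = +1.
Reciprocity: 7 ≡ 3 and 35 ≡ 3 (mod 4), so (7/35) = −(35/7).
Reduce top mod 7: now compute (0/7).
Top reduces to 0: gcd > 1, so the symbol is 0.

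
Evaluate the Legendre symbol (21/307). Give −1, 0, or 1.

-1

Reciprocity: 21 ≡ 1 and 307 ≡ 3 (mod 4), so (21/307) = +(307/21).
Reduce top mod 21: now compute (13/21).
Reciprocity: 13 ≡ 1 and 21 ≡ 1 (mod 4), so (13/21) = +(21/13).
Reduce top mod 13: now compute (8/13).
Pull out 2^3: since 13 ≡ 5 (mod 8), (2/13) = -1, so (2/13)^3 = -1.
Reached (1/13) = 1. Collecting the sign flips along the way, the symbol is -1.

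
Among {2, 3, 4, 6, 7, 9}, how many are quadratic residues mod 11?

3

(2/11) = -1 → non-residue.
(3/11) = +1 → QR.
(4/11) = +1 → QR.
(6/11) = -1 → non-residue.
(7/11) = -1 → non-residue.
(9/11) = +1 → QR.
Total quadratic residues among the 6: 3.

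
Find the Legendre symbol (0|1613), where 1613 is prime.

Top reduces to 0: gcd > 1, so the symbol is 0.

0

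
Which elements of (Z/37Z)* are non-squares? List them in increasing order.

2 5 6 8 13 14 15 17 18 19 20 22 23 24 29 31 32 35

Square k = 1,…,18 (k and 37−k give the same square):
1²=1, 2²=4, 3²=9, 4²=16, 5²=25, 6²=36, 7²≡12, 8²≡27, 9²≡7, 10²≡26, 11²≡10, 12²≡33, 13²≡21, 14²≡11, 15²≡3, 16²≡34, 17²≡30, 18²≡28 (mod 37).
The residues are {1, 3, 4, 7, 9, 10, 11, 12, 16, 21, 25, 26, 27, 28, 30, 33, 34, 36}; the non-residues are the remaining 18 nonzero classes.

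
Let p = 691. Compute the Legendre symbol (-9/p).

-1

Euler's criterion: (-9/691) ≡ 682^345 (mod 691).
682^2 ≡ 81 (mod 691)
682^4 ≡ 342 (mod 691)
682^8 ≡ 185 (mod 691)
682^16 ≡ 366 (mod 691)
682^32 ≡ 593 (mod 691)
682^64 ≡ 621 (mod 691)
682^128 ≡ 63 (mod 691)
682^256 ≡ 514 (mod 691)
682^345 = 682^(256+64+16+8+1) ≡ 690 (mod 691).
Result is 690 ≡ −1, so (-9/691) = −1.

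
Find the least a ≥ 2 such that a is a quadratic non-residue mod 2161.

7

(2/2161) = +1, so 2 is a residue.
(3/2161) = +1, so 3 is a residue.
(4/2161) = +1, so 4 is a residue.
(5/2161) = +1, so 5 is a residue.
(6/2161) = +1, so 6 is a residue.
(7/2161) = −1, so 7 is the smallest positive non-residue mod 2161.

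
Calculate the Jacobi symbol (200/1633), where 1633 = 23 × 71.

Pull out 2^3: since 1633 ≡ 1 (mod 8), (2/1633) = +1, so (2/1633)^3 = +1.
Reciprocity: 25 ≡ 1 and 1633 ≡ 1 (mod 4), so (25/1633) = +(1633/25).
Reduce top mod 25: now compute (8/25).
Pull out 2^3: since 25 ≡ 1 (mod 8), (2/25) = +1, so (2/25)^3 = +1.
Reached (1/25) = 1. Collecting the sign flips along the way, the symbol is +1.

1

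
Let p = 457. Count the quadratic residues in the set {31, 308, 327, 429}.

(31/457) = -1 → non-residue.
(308/457) = -1 → non-residue.
(327/457) = +1 → QR.
(429/457) = +1 → QR.
Total quadratic residues among the 4: 2.

2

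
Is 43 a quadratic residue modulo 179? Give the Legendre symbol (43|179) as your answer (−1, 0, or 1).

Reciprocity: 43 ≡ 3 and 179 ≡ 3 (mod 4), so (43/179) = −(179/43).
Reduce top mod 43: now compute (7/43).
Reciprocity: 7 ≡ 3 and 43 ≡ 3 (mod 4), so (7/43) = −(43/7).
Reduce top mod 7: now compute (1/7).
Reached (1/7) = 1. Collecting the sign flips along the way, the symbol is +1.

1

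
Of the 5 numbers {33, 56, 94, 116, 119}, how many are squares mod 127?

(33/127) = -1 → non-residue.
(56/127) = -1 → non-residue.
(94/127) = +1 → QR.
(116/127) = -1 → non-residue.
(119/127) = -1 → non-residue.
Total quadratic residues among the 5: 1.

1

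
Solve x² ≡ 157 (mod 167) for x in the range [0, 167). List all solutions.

18, 149

Since 167 ≡ 3 (mod 4), a square root of 157 is 157^((167+1)/4) = 157^42 mod 167.
Repeated squaring: 157^2≡100, 157^4≡147, 157^8≡66, 157^16≡14, 157^32≡29 (mod 167).
157^42 = 157^(32+8+2) ≡ 18 (mod 167).
Check: 18² = 324 ≡ 157 (mod 167). The two roots are 18 and 149.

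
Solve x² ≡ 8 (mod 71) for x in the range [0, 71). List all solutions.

Since 71 ≡ 3 (mod 4), a square root of 8 is 8^((71+1)/4) = 8^18 mod 71.
Repeated squaring: 8^2≡64, 8^4≡49, 8^8≡58, 8^16≡27 (mod 71).
8^18 = 8^(16+2) ≡ 24 (mod 71).
Check: 24² = 576 ≡ 8 (mod 71). The two roots are 24 and 47.

24, 47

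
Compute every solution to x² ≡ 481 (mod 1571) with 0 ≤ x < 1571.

Since 1571 ≡ 3 (mod 4), a square root of 481 is 481^((1571+1)/4) = 481^393 mod 1571.
Repeated squaring: 481^2≡424, 481^4≡682, 481^8≡108, 481^16≡667, 481^32≡296, 481^64≡1211, 481^128≡778, 481^256≡449 (mod 1571).
481^393 = 481^(256+128+8+1) ≡ 673 (mod 1571).
Check: 673² = 452929 ≡ 481 (mod 1571). The two roots are 673 and 898.

673, 898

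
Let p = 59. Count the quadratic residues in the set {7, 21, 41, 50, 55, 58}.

3

(7/59) = +1 → QR.
(21/59) = +1 → QR.
(41/59) = +1 → QR.
(50/59) = -1 → non-residue.
(55/59) = -1 → non-residue.
(58/59) = -1 → non-residue.
Total quadratic residues among the 6: 3.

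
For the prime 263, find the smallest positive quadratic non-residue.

(2/263) = +1, so 2 is a residue.
(3/263) = +1, so 3 is a residue.
(4/263) = +1, so 4 is a residue.
(5/263) = −1, so 5 is the smallest positive non-residue mod 263.

5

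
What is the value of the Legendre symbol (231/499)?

Reciprocity: 231 ≡ 3 and 499 ≡ 3 (mod 4), so (231/499) = −(499/231).
Reduce top mod 231: now compute (37/231).
Reciprocity: 37 ≡ 1 and 231 ≡ 3 (mod 4), so (37/231) = +(231/37).
Reduce top mod 37: now compute (9/37).
Reciprocity: 9 ≡ 1 and 37 ≡ 1 (mod 4), so (9/37) = +(37/9).
Reduce top mod 9: now compute (1/9).
Reached (1/9) = 1. Collecting the sign flips along the way, the symbol is -1.

-1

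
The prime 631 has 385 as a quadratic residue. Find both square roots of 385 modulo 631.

Since 631 ≡ 3 (mod 4), a square root of 385 is 385^((631+1)/4) = 385^158 mod 631.
Repeated squaring: 385^2≡571, 385^4≡445, 385^8≡522, 385^16≡523, 385^32≡306, 385^64≡248, 385^128≡297 (mod 631).
385^158 = 385^(128+16+8+4+2) ≡ 189 (mod 631).
Check: 189² = 35721 ≡ 385 (mod 631). The two roots are 189 and 442.

189, 442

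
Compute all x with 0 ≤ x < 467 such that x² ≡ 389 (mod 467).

217, 250

Since 467 ≡ 3 (mod 4), a square root of 389 is 389^((467+1)/4) = 389^117 mod 467.
Repeated squaring: 389^2≡13, 389^4≡169, 389^8≡74, 389^16≡339, 389^32≡39, 389^64≡120 (mod 467).
389^117 = 389^(64+32+16+4+1) ≡ 250 (mod 467).
Check: 250² = 62500 ≡ 389 (mod 467). The two roots are 217 and 250.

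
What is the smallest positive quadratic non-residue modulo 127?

3

(2/127) = +1, so 2 is a residue.
(3/127) = −1, so 3 is the smallest positive non-residue mod 127.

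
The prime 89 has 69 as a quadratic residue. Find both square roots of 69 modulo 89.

43, 46

89 ≡ 1 (mod 4), so we find a root by search.
Trying successive values, 43² = 1849 ≡ 69 (mod 89). The other root is 89 − 43 = 46.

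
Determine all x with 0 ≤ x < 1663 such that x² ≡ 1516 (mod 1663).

530, 1133

Since 1663 ≡ 3 (mod 4), a square root of 1516 is 1516^((1663+1)/4) = 1516^416 mod 1663.
Repeated squaring: 1516^2≡1653, 1516^4≡100, 1516^8≡22, 1516^16≡484, 1516^32≡1436, 1516^64≡1639, 1516^128≡576, 1516^256≡839 (mod 1663).
1516^416 = 1516^(256+128+32) ≡ 530 (mod 1663).
Check: 530² = 280900 ≡ 1516 (mod 1663). The two roots are 530 and 1133.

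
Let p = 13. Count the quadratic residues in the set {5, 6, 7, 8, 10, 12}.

2

(5/13) = -1 → non-residue.
(6/13) = -1 → non-residue.
(7/13) = -1 → non-residue.
(8/13) = -1 → non-residue.
(10/13) = +1 → QR.
(12/13) = +1 → QR.
Total quadratic residues among the 6: 2.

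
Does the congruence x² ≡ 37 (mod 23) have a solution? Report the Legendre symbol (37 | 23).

-1

Euler's criterion: (37/23) ≡ 14^11 (mod 23).
14^2 ≡ 12 (mod 23)
14^4 ≡ 6 (mod 23)
14^8 ≡ 13 (mod 23)
14^11 = 14^(8+2+1) ≡ 22 (mod 23).
Result is 22 ≡ −1, so (37/23) = −1.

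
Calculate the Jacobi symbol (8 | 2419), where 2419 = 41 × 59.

-1

Pull out 2^3: since 2419 ≡ 3 (mod 8), (2/2419) = -1, so (2/2419)^3 = -1.
Reached (1/2419) = 1. Collecting the sign flips along the way, the symbol is -1.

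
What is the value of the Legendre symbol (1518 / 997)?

1

Euler's criterion: (1518/997) ≡ 521^498 (mod 997).
521^2 ≡ 257 (mod 997)
521^4 ≡ 247 (mod 997)
521^8 ≡ 192 (mod 997)
521^16 ≡ 972 (mod 997)
521^32 ≡ 625 (mod 997)
521^64 ≡ 798 (mod 997)
521^128 ≡ 718 (mod 997)
521^256 ≡ 75 (mod 997)
521^498 = 521^(256+128+64+32+16+2) ≡ 1 (mod 997).
Result is 1, so (1518/997) = 1.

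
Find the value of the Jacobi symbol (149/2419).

1

Reciprocity: 149 ≡ 1 and 2419 ≡ 3 (mod 4), so (149/2419) = +(2419/149).
Reduce top mod 149: now compute (35/149).
Reciprocity: 35 ≡ 3 and 149 ≡ 1 (mod 4), so (35/149) = +(149/35).
Reduce top mod 35: now compute (9/35).
Reciprocity: 9 ≡ 1 and 35 ≡ 3 (mod 4), so (9/35) = +(35/9).
Reduce top mod 9: now compute (8/9).
Pull out 2^3: since 9 ≡ 1 (mod 8), (2/9) = +1, so (2/9)^3 = +1.
Reached (1/9) = 1. Collecting the sign flips along the way, the symbol is +1.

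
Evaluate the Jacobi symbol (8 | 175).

1

Pull out 2^3: since 175 ≡ 7 (mod 8), (2/175) = +1, so (2/175)^3 = +1.
Reached (1/175) = 1. Collecting the sign flips along the way, the symbol is +1.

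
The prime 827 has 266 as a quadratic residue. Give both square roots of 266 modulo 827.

Since 827 ≡ 3 (mod 4), a square root of 266 is 266^((827+1)/4) = 266^207 mod 827.
Repeated squaring: 266^2≡461, 266^4≡809, 266^8≡324, 266^16≡774, 266^32≡328, 266^64≡74, 266^128≡514 (mod 827).
266^207 = 266^(128+64+8+4+2+1) ≡ 623 (mod 827).
Check: 623² = 388129 ≡ 266 (mod 827). The two roots are 204 and 623.

204, 623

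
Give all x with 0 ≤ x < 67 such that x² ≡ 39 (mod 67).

Since 67 ≡ 3 (mod 4), a square root of 39 is 39^((67+1)/4) = 39^17 mod 67.
Repeated squaring: 39^2≡47, 39^4≡65, 39^8≡4, 39^16≡16 (mod 67).
39^17 = 39^(16+1) ≡ 21 (mod 67).
Check: 21² = 441 ≡ 39 (mod 67). The two roots are 21 and 46.

21, 46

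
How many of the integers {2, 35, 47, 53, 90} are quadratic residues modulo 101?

(2/101) = -1 → non-residue.
(35/101) = -1 → non-residue.
(47/101) = +1 → QR.
(53/101) = -1 → non-residue.
(90/101) = -1 → non-residue.
Total quadratic residues among the 5: 1.

1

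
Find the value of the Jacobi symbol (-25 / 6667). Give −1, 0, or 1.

First reduce: -25 ≡ 6642 (mod 6667).
Pull out 2: since 6667 ≡ 3 (mod 8), (2/6667) = -1.
Reciprocity: 3321 ≡ 1 and 6667 ≡ 3 (mod 4), so (3321/6667) = +(6667/3321).
Reduce top mod 3321: now compute (25/3321).
Reciprocity: 25 ≡ 1 and 3321 ≡ 1 (mod 4), so (25/3321) = +(3321/25).
Reduce top mod 25: now compute (21/25).
Reciprocity: 21 ≡ 1 and 25 ≡ 1 (mod 4), so (21/25) = +(25/21).
Reduce top mod 21: now compute (4/21).
Pull out 2^2: since 21 ≡ 5 (mod 8), (2/21) = -1, so (2/21)^2 = +1.
Reached (1/21) = 1. Collecting the sign flips along the way, the symbol is -1.

-1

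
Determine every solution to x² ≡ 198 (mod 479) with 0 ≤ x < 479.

Since 479 ≡ 3 (mod 4), a square root of 198 is 198^((479+1)/4) = 198^120 mod 479.
Repeated squaring: 198^2≡405, 198^4≡207, 198^8≡218, 198^16≡103, 198^32≡71, 198^64≡251 (mod 479).
198^120 = 198^(64+32+16+8) ≡ 445 (mod 479).
Check: 445² = 198025 ≡ 198 (mod 479). The two roots are 34 and 445.

34, 445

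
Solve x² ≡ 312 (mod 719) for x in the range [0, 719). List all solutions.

Since 719 ≡ 3 (mod 4), a square root of 312 is 312^((719+1)/4) = 312^180 mod 719.
Repeated squaring: 312^2≡279, 312^4≡189, 312^8≡490, 312^16≡673, 312^32≡678, 312^64≡243, 312^128≡91 (mod 719).
312^180 = 312^(128+32+16+4) ≡ 348 (mod 719).
Check: 348² = 121104 ≡ 312 (mod 719). The two roots are 348 and 371.

348, 371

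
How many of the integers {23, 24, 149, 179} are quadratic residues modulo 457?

1

(23/457) = -1 → non-residue.
(24/457) = +1 → QR.
(149/457) = -1 → non-residue.
(179/457) = -1 → non-residue.
Total quadratic residues among the 4: 1.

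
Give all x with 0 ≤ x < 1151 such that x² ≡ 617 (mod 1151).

514, 637

Since 1151 ≡ 3 (mod 4), a square root of 617 is 617^((1151+1)/4) = 617^288 mod 1151.
Repeated squaring: 617^2≡859, 617^4≡90, 617^8≡43, 617^16≡698, 617^32≡331, 617^64≡216, 617^128≡616, 617^256≡777 (mod 1151).
617^288 = 617^(256+32) ≡ 514 (mod 1151).
Check: 514² = 264196 ≡ 617 (mod 1151). The two roots are 514 and 637.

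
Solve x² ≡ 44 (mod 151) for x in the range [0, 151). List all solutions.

73, 78

Since 151 ≡ 3 (mod 4), a square root of 44 is 44^((151+1)/4) = 44^38 mod 151.
Repeated squaring: 44^2≡124, 44^4≡125, 44^8≡72, 44^16≡50, 44^32≡84 (mod 151).
44^38 = 44^(32+4+2) ≡ 78 (mod 151).
Check: 78² = 6084 ≡ 44 (mod 151). The two roots are 73 and 78.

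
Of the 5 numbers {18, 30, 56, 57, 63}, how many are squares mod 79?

1

(18/79) = +1 → QR.
(30/79) = -1 → non-residue.
(56/79) = -1 → non-residue.
(57/79) = -1 → non-residue.
(63/79) = -1 → non-residue.
Total quadratic residues among the 5: 1.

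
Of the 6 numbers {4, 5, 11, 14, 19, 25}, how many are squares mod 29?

3

(4/29) = +1 → QR.
(5/29) = +1 → QR.
(11/29) = -1 → non-residue.
(14/29) = -1 → non-residue.
(19/29) = -1 → non-residue.
(25/29) = +1 → QR.
Total quadratic residues among the 6: 3.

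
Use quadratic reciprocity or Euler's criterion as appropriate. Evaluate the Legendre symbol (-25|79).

-1

Euler's criterion: (-25/79) ≡ 54^39 (mod 79).
54^2 ≡ 72 (mod 79)
54^4 ≡ 49 (mod 79)
54^8 ≡ 31 (mod 79)
54^16 ≡ 13 (mod 79)
54^32 ≡ 11 (mod 79)
54^39 = 54^(32+4+2+1) ≡ 78 (mod 79).
Result is 78 ≡ −1, so (-25/79) = −1.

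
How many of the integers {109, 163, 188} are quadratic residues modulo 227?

(109/227) = +1 → QR.
(163/227) = -1 → non-residue.
(188/227) = +1 → QR.
Total quadratic residues among the 3: 2.

2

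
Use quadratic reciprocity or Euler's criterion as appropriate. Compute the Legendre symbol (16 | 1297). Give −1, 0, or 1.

Pull out 2^4: since 1297 ≡ 1 (mod 8), (2/1297) = +1, so (2/1297)^4 = +1.
Reached (1/1297) = 1. Collecting the sign flips along the way, the symbol is +1.

1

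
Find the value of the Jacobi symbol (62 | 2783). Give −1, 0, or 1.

1

Pull out 2: since 2783 ≡ 7 (mod 8), (2/2783) = +1.
Reciprocity: 31 ≡ 3 and 2783 ≡ 3 (mod 4), so (31/2783) = −(2783/31).
Reduce top mod 31: now compute (24/31).
Pull out 2^3: since 31 ≡ 7 (mod 8), (2/31) = +1, so (2/31)^3 = +1.
Reciprocity: 3 ≡ 3 and 31 ≡ 3 (mod 4), so (3/31) = −(31/3).
Reduce top mod 3: now compute (1/3).
Reached (1/3) = 1. Collecting the sign flips along the way, the symbol is +1.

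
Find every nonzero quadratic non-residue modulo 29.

2,3,8,10,11,12,14,15,17,18,19,21,26,27

Square k = 1,…,14 (k and 29−k give the same square):
1²=1, 2²=4, 3²=9, 4²=16, 5²=25, 6²≡7, 7²≡20, 8²≡6, 9²≡23, 10²≡13, 11²≡5, 12²≡28, 13²≡24, 14²≡22 (mod 29).
The residues are {1, 4, 5, 6, 7, 9, 13, 16, 20, 22, 23, 24, 25, 28}; the non-residues are the remaining 14 nonzero classes.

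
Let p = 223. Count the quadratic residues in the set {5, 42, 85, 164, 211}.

2

(5/223) = -1 → non-residue.
(42/223) = -1 → non-residue.
(85/223) = -1 → non-residue.
(164/223) = +1 → QR.
(211/223) = +1 → QR.
Total quadratic residues among the 5: 2.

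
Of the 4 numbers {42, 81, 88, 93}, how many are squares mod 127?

(42/127) = +1 → QR.
(81/127) = +1 → QR.
(88/127) = +1 → QR.
(93/127) = -1 → non-residue.
Total quadratic residues among the 4: 3.

3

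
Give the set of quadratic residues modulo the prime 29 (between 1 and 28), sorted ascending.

Square k = 1,…,14 (k and 29−k give the same square):
1²=1, 2²=4, 3²=9, 4²=16, 5²=25, 6²≡7, 7²≡20, 8²≡6, 9²≡23, 10²≡13, 11²≡5, 12²≡28, 13²≡24, 14²≡22 (mod 29).
So the quadratic residues mod 29 are {1, 4, 5, 6, 7, 9, 13, 16, 20, 22, 23, 24, 25, 28}.

1, 4, 5, 6, 7, 9, 13, 16, 20, 22, 23, 24, 25, 28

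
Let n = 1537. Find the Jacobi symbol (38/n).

1

Pull out 2: since 1537 ≡ 1 (mod 8), (2/1537) = +1.
Reciprocity: 19 ≡ 3 and 1537 ≡ 1 (mod 4), so (19/1537) = +(1537/19).
Reduce top mod 19: now compute (17/19).
Reciprocity: 17 ≡ 1 and 19 ≡ 3 (mod 4), so (17/19) = +(19/17).
Reduce top mod 17: now compute (2/17).
Pull out 2: since 17 ≡ 1 (mod 8), (2/17) = +1.
Reached (1/17) = 1. Collecting the sign flips along the way, the symbol is +1.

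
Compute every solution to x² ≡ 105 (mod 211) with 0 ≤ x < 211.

Since 211 ≡ 3 (mod 4), a square root of 105 is 105^((211+1)/4) = 105^53 mod 211.
Repeated squaring: 105^2≡53, 105^4≡66, 105^8≡136, 105^16≡139, 105^32≡120 (mod 211).
105^53 = 105^(32+16+4+1) ≡ 59 (mod 211).
Check: 59² = 3481 ≡ 105 (mod 211). The two roots are 59 and 152.

59, 152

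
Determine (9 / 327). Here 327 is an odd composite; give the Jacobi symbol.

0

Reciprocity: 9 ≡ 1 and 327 ≡ 3 (mod 4), so (9/327) = +(327/9).
Reduce top mod 9: now compute (3/9).
Reciprocity: 3 ≡ 3 and 9 ≡ 1 (mod 4), so (3/9) = +(9/3).
Reduce top mod 3: now compute (0/3).
Top reduces to 0: gcd > 1, so the symbol is 0.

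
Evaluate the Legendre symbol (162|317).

-1

Euler's criterion: (162/317) ≡ 162^158 (mod 317).
162^2 ≡ 250 (mod 317)
162^4 ≡ 51 (mod 317)
162^8 ≡ 65 (mod 317)
162^16 ≡ 104 (mod 317)
162^32 ≡ 38 (mod 317)
162^64 ≡ 176 (mod 317)
162^128 ≡ 227 (mod 317)
162^158 = 162^(128+16+8+4+2) ≡ 316 (mod 317).
Result is 316 ≡ −1, so (162/317) = −1.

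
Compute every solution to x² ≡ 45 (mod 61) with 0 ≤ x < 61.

61 ≡ 1 (mod 4), so we find a root by search.
Trying successive values, 17² = 289 ≡ 45 (mod 61). The other root is 61 − 17 = 44.

17, 44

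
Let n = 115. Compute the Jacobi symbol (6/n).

1

Pull out 2: since 115 ≡ 3 (mod 8), (2/115) = -1.
Reciprocity: 3 ≡ 3 and 115 ≡ 3 (mod 4), so (3/115) = −(115/3).
Reduce top mod 3: now compute (1/3).
Reached (1/3) = 1. Collecting the sign flips along the way, the symbol is +1.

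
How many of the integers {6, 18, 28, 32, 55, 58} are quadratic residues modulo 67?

2

(6/67) = +1 → QR.
(18/67) = -1 → non-residue.
(28/67) = -1 → non-residue.
(32/67) = -1 → non-residue.
(55/67) = +1 → QR.
(58/67) = -1 → non-residue.
Total quadratic residues among the 6: 2.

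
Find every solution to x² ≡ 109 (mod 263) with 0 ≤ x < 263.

Since 263 ≡ 3 (mod 4), a square root of 109 is 109^((263+1)/4) = 109^66 mod 263.
Repeated squaring: 109^2≡46, 109^4≡12, 109^8≡144, 109^16≡222, 109^32≡103, 109^64≡89 (mod 263).
109^66 = 109^(64+2) ≡ 149 (mod 263).
Check: 149² = 22201 ≡ 109 (mod 263). The two roots are 114 and 149.

114, 149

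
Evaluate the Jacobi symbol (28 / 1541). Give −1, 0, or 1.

1

Pull out 2^2: since 1541 ≡ 5 (mod 8), (2/1541) = -1, so (2/1541)^2 = +1.
Reciprocity: 7 ≡ 3 and 1541 ≡ 1 (mod 4), so (7/1541) = +(1541/7).
Reduce top mod 7: now compute (1/7).
Reached (1/7) = 1. Collecting the sign flips along the way, the symbol is +1.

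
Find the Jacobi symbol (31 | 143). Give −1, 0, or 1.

-1

Reciprocity: 31 ≡ 3 and 143 ≡ 3 (mod 4), so (31/143) = −(143/31).
Reduce top mod 31: now compute (19/31).
Reciprocity: 19 ≡ 3 and 31 ≡ 3 (mod 4), so (19/31) = −(31/19).
Reduce top mod 19: now compute (12/19).
Pull out 2^2: since 19 ≡ 3 (mod 8), (2/19) = -1, so (2/19)^2 = +1.
Reciprocity: 3 ≡ 3 and 19 ≡ 3 (mod 4), so (3/19) = −(19/3).
Reduce top mod 3: now compute (1/3).
Reached (1/3) = 1. Collecting the sign flips along the way, the symbol is -1.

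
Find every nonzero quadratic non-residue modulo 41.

3, 6, 7, 11, 12, 13, 14, 15, 17, 19, 22, 24, 26, 27, 28, 29, 30, 34, 35, 38

Square k = 1,…,20 (k and 41−k give the same square):
1²=1, 2²=4, 3²=9, 4²=16, 5²=25, 6²=36, 7²≡8, 8²≡23, 9²≡40, 10²≡18, 11²≡39, 12²≡21, 13²≡5, 14²≡32, 15²≡20, 16²≡10, 17²≡2, 18²≡37, 19²≡33, 20²≡31 (mod 41).
The residues are {1, 2, 4, 5, 8, 9, 10, 16, 18, 20, 21, 23, 25, 31, 32, 33, 36, 37, 39, 40}; the non-residues are the remaining 20 nonzero classes.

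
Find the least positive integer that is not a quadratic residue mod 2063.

(2/2063) = +1, so 2 is a residue.
(3/2063) = +1, so 3 is a residue.
(4/2063) = +1, so 4 is a residue.
(5/2063) = −1, so 5 is the smallest positive non-residue mod 2063.

5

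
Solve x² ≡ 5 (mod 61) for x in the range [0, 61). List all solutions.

26, 35

61 ≡ 1 (mod 4), so we find a root by search.
Trying successive values, 26² = 676 ≡ 5 (mod 61). The other root is 61 − 26 = 35.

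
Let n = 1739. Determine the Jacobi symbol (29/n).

Reciprocity: 29 ≡ 1 and 1739 ≡ 3 (mod 4), so (29/1739) = +(1739/29).
Reduce top mod 29: now compute (28/29).
Pull out 2^2: since 29 ≡ 5 (mod 8), (2/29) = -1, so (2/29)^2 = +1.
Reciprocity: 7 ≡ 3 and 29 ≡ 1 (mod 4), so (7/29) = +(29/7).
Reduce top mod 7: now compute (1/7).
Reached (1/7) = 1. Collecting the sign flips along the way, the symbol is +1.

1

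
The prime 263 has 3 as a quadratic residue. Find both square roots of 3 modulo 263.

23, 240

Since 263 ≡ 3 (mod 4), a square root of 3 is 3^((263+1)/4) = 3^66 mod 263.
Repeated squaring: 3^2≡9, 3^4≡81, 3^8≡249, 3^16≡196, 3^32≡18, 3^64≡61 (mod 263).
3^66 = 3^(64+2) ≡ 23 (mod 263).
Check: 23² = 529 ≡ 3 (mod 263). The two roots are 23 and 240.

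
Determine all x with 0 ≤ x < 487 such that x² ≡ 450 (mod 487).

96, 391

Since 487 ≡ 3 (mod 4), a square root of 450 is 450^((487+1)/4) = 450^122 mod 487.
Repeated squaring: 450^2≡395, 450^4≡185, 450^8≡135, 450^16≡206, 450^32≡67, 450^64≡106 (mod 487).
450^122 = 450^(64+32+16+8+2) ≡ 391 (mod 487).
Check: 391² = 152881 ≡ 450 (mod 487). The two roots are 96 and 391.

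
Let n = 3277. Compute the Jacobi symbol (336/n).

Pull out 2^4: since 3277 ≡ 5 (mod 8), (2/3277) = -1, so (2/3277)^4 = +1.
Reciprocity: 21 ≡ 1 and 3277 ≡ 1 (mod 4), so (21/3277) = +(3277/21).
Reduce top mod 21: now compute (1/21).
Reached (1/21) = 1. Collecting the sign flips along the way, the symbol is +1.

1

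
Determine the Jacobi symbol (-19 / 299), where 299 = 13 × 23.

-1

First reduce: -19 ≡ 280 (mod 299).
Pull out 2^3: since 299 ≡ 3 (mod 8), (2/299) = -1, so (2/299)^3 = -1.
Reciprocity: 35 ≡ 3 and 299 ≡ 3 (mod 4), so (35/299) = −(299/35).
Reduce top mod 35: now compute (19/35).
Reciprocity: 19 ≡ 3 and 35 ≡ 3 (mod 4), so (19/35) = −(35/19).
Reduce top mod 19: now compute (16/19).
Pull out 2^4: since 19 ≡ 3 (mod 8), (2/19) = -1, so (2/19)^4 = +1.
Reached (1/19) = 1. Collecting the sign flips along the way, the symbol is -1.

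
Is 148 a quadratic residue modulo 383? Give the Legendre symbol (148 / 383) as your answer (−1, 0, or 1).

Pull out 2^2: since 383 ≡ 7 (mod 8), (2/383) = +1, so (2/383)^2 = +1.
Reciprocity: 37 ≡ 1 and 383 ≡ 3 (mod 4), so (37/383) = +(383/37).
Reduce top mod 37: now compute (13/37).
Reciprocity: 13 ≡ 1 and 37 ≡ 1 (mod 4), so (13/37) = +(37/13).
Reduce top mod 13: now compute (11/13).
Reciprocity: 11 ≡ 3 and 13 ≡ 1 (mod 4), so (11/13) = +(13/11).
Reduce top mod 11: now compute (2/11).
Pull out 2: since 11 ≡ 3 (mod 8), (2/11) = -1.
Reached (1/11) = 1. Collecting the sign flips along the way, the symbol is -1.

-1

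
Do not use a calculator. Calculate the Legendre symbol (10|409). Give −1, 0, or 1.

1

Pull out 2: since 409 ≡ 1 (mod 8), (2/409) = +1.
Reciprocity: 5 ≡ 1 and 409 ≡ 1 (mod 4), so (5/409) = +(409/5).
Reduce top mod 5: now compute (4/5).
Pull out 2^2: since 5 ≡ 5 (mod 8), (2/5) = -1, so (2/5)^2 = +1.
Reached (1/5) = 1. Collecting the sign flips along the way, the symbol is +1.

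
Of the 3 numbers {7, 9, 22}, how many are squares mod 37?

(7/37) = +1 → QR.
(9/37) = +1 → QR.
(22/37) = -1 → non-residue.
Total quadratic residues among the 3: 2.

2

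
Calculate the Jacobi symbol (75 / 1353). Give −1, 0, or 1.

Reciprocity: 75 ≡ 3 and 1353 ≡ 1 (mod 4), so (75/1353) = +(1353/75).
Reduce top mod 75: now compute (3/75).
Reciprocity: 3 ≡ 3 and 75 ≡ 3 (mod 4), so (3/75) = −(75/3).
Reduce top mod 3: now compute (0/3).
Top reduces to 0: gcd > 1, so the symbol is 0.

0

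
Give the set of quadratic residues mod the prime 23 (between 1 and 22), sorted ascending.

1, 2, 3, 4, 6, 8, 9, 12, 13, 16, 18

Square k = 1,…,11 (k and 23−k give the same square):
1²=1, 2²=4, 3²=9, 4²=16, 5²≡2, 6²≡13, 7²≡3, 8²≡18, 9²≡12, 10²≡8, 11²≡6 (mod 23).
So the quadratic residues mod 23 are {1, 2, 3, 4, 6, 8, 9, 12, 13, 16, 18}.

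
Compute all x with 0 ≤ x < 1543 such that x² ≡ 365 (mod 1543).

Since 1543 ≡ 3 (mod 4), a square root of 365 is 365^((1543+1)/4) = 365^386 mod 1543.
Repeated squaring: 365^2≡527, 365^4≡1532, 365^8≡121, 365^16≡754, 365^32≡692, 365^64≡534, 365^128≡1244, 365^256≡1450 (mod 1543).
365^386 = 365^(256+128+2) ≡ 418 (mod 1543).
Check: 418² = 174724 ≡ 365 (mod 1543). The two roots are 418 and 1125.

418, 1125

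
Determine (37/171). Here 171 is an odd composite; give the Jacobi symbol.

Reciprocity: 37 ≡ 1 and 171 ≡ 3 (mod 4), so (37/171) = +(171/37).
Reduce top mod 37: now compute (23/37).
Reciprocity: 23 ≡ 3 and 37 ≡ 1 (mod 4), so (23/37) = +(37/23).
Reduce top mod 23: now compute (14/23).
Pull out 2: since 23 ≡ 7 (mod 8), (2/23) = +1.
Reciprocity: 7 ≡ 3 and 23 ≡ 3 (mod 4), so (7/23) = −(23/7).
Reduce top mod 7: now compute (2/7).
Pull out 2: since 7 ≡ 7 (mod 8), (2/7) = +1.
Reached (1/7) = 1. Collecting the sign flips along the way, the symbol is -1.

-1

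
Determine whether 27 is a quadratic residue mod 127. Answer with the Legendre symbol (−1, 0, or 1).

-1

Euler's criterion: (27/127) ≡ 27^63 (mod 127).
27^2 ≡ 94 (mod 127)
27^4 ≡ 73 (mod 127)
27^8 ≡ 122 (mod 127)
27^16 ≡ 25 (mod 127)
27^32 ≡ 117 (mod 127)
27^63 = 27^(32+16+8+4+2+1) ≡ 126 (mod 127).
Result is 126 ≡ −1, so (27/127) = −1.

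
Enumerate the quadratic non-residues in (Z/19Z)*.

Square k = 1,…,9 (k and 19−k give the same square):
1²=1, 2²=4, 3²=9, 4²=16, 5²≡6, 6²≡17, 7²≡11, 8²≡7, 9²≡5 (mod 19).
The residues are {1, 4, 5, 6, 7, 9, 11, 16, 17}; the non-residues are the remaining 9 nonzero classes.

2,3,8,10,12,13,14,15,18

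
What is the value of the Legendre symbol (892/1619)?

Pull out 2^2: since 1619 ≡ 3 (mod 8), (2/1619) = -1, so (2/1619)^2 = +1.
Reciprocity: 223 ≡ 3 and 1619 ≡ 3 (mod 4), so (223/1619) = −(1619/223).
Reduce top mod 223: now compute (58/223).
Pull out 2: since 223 ≡ 7 (mod 8), (2/223) = +1.
Reciprocity: 29 ≡ 1 and 223 ≡ 3 (mod 4), so (29/223) = +(223/29).
Reduce top mod 29: now compute (20/29).
Pull out 2^2: since 29 ≡ 5 (mod 8), (2/29) = -1, so (2/29)^2 = +1.
Reciprocity: 5 ≡ 1 and 29 ≡ 1 (mod 4), so (5/29) = +(29/5).
Reduce top mod 5: now compute (4/5).
Pull out 2^2: since 5 ≡ 5 (mod 8), (2/5) = -1, so (2/5)^2 = +1.
Reached (1/5) = 1. Collecting the sign flips along the way, the symbol is -1.

-1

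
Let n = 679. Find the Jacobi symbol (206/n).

-1

Pull out 2: since 679 ≡ 7 (mod 8), (2/679) = +1.
Reciprocity: 103 ≡ 3 and 679 ≡ 3 (mod 4), so (103/679) = −(679/103).
Reduce top mod 103: now compute (61/103).
Reciprocity: 61 ≡ 1 and 103 ≡ 3 (mod 4), so (61/103) = +(103/61).
Reduce top mod 61: now compute (42/61).
Pull out 2: since 61 ≡ 5 (mod 8), (2/61) = -1.
Reciprocity: 21 ≡ 1 and 61 ≡ 1 (mod 4), so (21/61) = +(61/21).
Reduce top mod 21: now compute (19/21).
Reciprocity: 19 ≡ 3 and 21 ≡ 1 (mod 4), so (19/21) = +(21/19).
Reduce top mod 19: now compute (2/19).
Pull out 2: since 19 ≡ 3 (mod 8), (2/19) = -1.
Reached (1/19) = 1. Collecting the sign flips along the way, the symbol is -1.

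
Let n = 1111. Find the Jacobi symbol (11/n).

0

Reciprocity: 11 ≡ 3 and 1111 ≡ 3 (mod 4), so (11/1111) = −(1111/11).
Reduce top mod 11: now compute (0/11).
Top reduces to 0: gcd > 1, so the symbol is 0.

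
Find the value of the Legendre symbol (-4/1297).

First reduce: -4 ≡ 1293 (mod 1297).
Reciprocity: 1293 ≡ 1 and 1297 ≡ 1 (mod 4), so (1293/1297) = +(1297/1293).
Reduce top mod 1293: now compute (4/1293).
Pull out 2^2: since 1293 ≡ 5 (mod 8), (2/1293) = -1, so (2/1293)^2 = +1.
Reached (1/1293) = 1. Collecting the sign flips along the way, the symbol is +1.

1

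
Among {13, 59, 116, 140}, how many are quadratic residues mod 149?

2

(13/149) = -1 → non-residue.
(59/149) = -1 → non-residue.
(116/149) = +1 → QR.
(140/149) = +1 → QR.
Total quadratic residues among the 4: 2.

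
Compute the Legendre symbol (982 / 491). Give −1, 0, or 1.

First reduce: 982 ≡ 0 (mod 491).
Top reduces to 0: gcd > 1, so the symbol is 0.

0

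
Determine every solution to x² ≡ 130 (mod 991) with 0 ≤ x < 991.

256, 735

Since 991 ≡ 3 (mod 4), a square root of 130 is 130^((991+1)/4) = 130^248 mod 991.
Repeated squaring: 130^2≡53, 130^4≡827, 130^8≡139, 130^16≡492, 130^32≡260, 130^64≡212, 130^128≡349 (mod 991).
130^248 = 130^(128+64+32+16+8) ≡ 256 (mod 991).
Check: 256² = 65536 ≡ 130 (mod 991). The two roots are 256 and 735.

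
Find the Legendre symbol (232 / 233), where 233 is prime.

Pull out 2^3: since 233 ≡ 1 (mod 8), (2/233) = +1, so (2/233)^3 = +1.
Reciprocity: 29 ≡ 1 and 233 ≡ 1 (mod 4), so (29/233) = +(233/29).
Reduce top mod 29: now compute (1/29).
Reached (1/29) = 1. Collecting the sign flips along the way, the symbol is +1.

1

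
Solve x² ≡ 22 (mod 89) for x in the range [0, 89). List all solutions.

89 ≡ 1 (mod 4), so we find a root by search.
Trying successive values, 17² = 289 ≡ 22 (mod 89). The other root is 89 − 17 = 72.

17, 72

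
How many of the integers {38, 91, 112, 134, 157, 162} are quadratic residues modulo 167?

(38/167) = +1 → QR.
(91/167) = -1 → non-residue.
(112/167) = +1 → QR.
(134/167) = -1 → non-residue.
(157/167) = +1 → QR.
(162/167) = +1 → QR.
Total quadratic residues among the 6: 4.

4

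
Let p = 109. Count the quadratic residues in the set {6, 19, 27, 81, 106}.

(6/109) = -1 → non-residue.
(19/109) = -1 → non-residue.
(27/109) = +1 → QR.
(81/109) = +1 → QR.
(106/109) = +1 → QR.
Total quadratic residues among the 5: 3.

3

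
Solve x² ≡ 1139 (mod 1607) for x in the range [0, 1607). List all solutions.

Since 1607 ≡ 3 (mod 4), a square root of 1139 is 1139^((1607+1)/4) = 1139^402 mod 1607.
Repeated squaring: 1139^2≡472, 1139^4≡1018, 1139^8≡1416, 1139^16≡1127, 1139^32≡599, 1139^64≡440, 1139^128≡760, 1139^256≡687 (mod 1607).
1139^402 = 1139^(256+128+16+2) ≡ 636 (mod 1607).
Check: 636² = 404496 ≡ 1139 (mod 1607). The two roots are 636 and 971.

636, 971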